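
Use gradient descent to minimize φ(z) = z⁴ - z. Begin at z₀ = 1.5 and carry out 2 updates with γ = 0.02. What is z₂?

1.11375

φ′(z) = 4z³ - 1
z₁ = 1.5 − 0.02·12.5 = 1.25
z₂ = 1.25 − 0.02·6.8125 = 1.11375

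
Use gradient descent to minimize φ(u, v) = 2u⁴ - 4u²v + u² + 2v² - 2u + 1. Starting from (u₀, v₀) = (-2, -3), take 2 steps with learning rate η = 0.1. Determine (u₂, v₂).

∇φ = (8u³ - 8uv + 2u - 2, -4u² + 4v)
Step 1: at (-2, -3), ∇φ = (-118, -28) → (-2, -3) − 0.1·(-118, -28) = (9.8, -0.2)
Step 2: at (9.8, -0.2), ∇φ = (7562.816, -384.96) → (9.8, -0.2) − 0.1·(7562.816, -384.96) = (-746.4816, 38.296)

(-746.4816, 38.296)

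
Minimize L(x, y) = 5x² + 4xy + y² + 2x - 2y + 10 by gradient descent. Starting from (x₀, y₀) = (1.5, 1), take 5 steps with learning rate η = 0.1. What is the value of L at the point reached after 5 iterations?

6.3873220608

∇L = (10x + 4y + 2, 4x + 2y - 2)
Step 1: at (1.5, 1), ∇L = (21, 6) → (1.5, 1) − 0.1·(21, 6) = (-0.6, 0.4)
Step 2: at (-0.6, 0.4), ∇L = (-2.4, -3.6) → (-0.6, 0.4) − 0.1·(-2.4, -3.6) = (-0.36, 0.76)
Step 3: at (-0.36, 0.76), ∇L = (1.44, -1.92) → (-0.36, 0.76) − 0.1·(1.44, -1.92) = (-0.504, 0.952)
Step 4: at (-0.504, 0.952), ∇L = (0.768, -2.112) → (-0.504, 0.952) − 0.1·(0.768, -2.112) = (-0.5808, 1.1632)
Step 5: at (-0.5808, 1.1632), ∇L = (0.8448, -1.9968) → (-0.5808, 1.1632) − 0.1·(0.8448, -1.9968) = (-0.66528, 1.36288)
L(-0.66528, 1.36288) = 6.3873220608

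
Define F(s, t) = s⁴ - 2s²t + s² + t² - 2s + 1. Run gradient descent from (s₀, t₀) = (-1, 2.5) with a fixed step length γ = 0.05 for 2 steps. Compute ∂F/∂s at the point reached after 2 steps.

-0.016945717248

∇F = (4s³ - 4st + 2s - 2, -2s² + 2t)
(s₁, t₁) = (-1, 2.5) − 0.05·(2, 3) = (-1.1, 2.35)
(s₂, t₂) = (-1.1, 2.35) − 0.05·(0.816, 2.28) = (-1.1408, 2.236)
∂F/∂s at (-1.1408, 2.236) = -0.016945717248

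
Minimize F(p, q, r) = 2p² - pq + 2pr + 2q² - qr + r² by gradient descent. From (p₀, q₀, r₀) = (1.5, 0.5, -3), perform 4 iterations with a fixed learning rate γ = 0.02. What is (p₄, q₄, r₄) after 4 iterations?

(1.51281728, 0.26021456, -2.7455536)

∇F = (4p - q + 2r, -p + 4q - r, 2p - q + 2r)
Step 1: at (1.5, 0.5, -3), ∇F = (-0.5, 3.5, -3.5) → (1.5, 0.5, -3) − 0.02·(-0.5, 3.5, -3.5) = (1.51, 0.43, -2.93)
Step 2: at (1.51, 0.43, -2.93), ∇F = (-0.25, 3.14, -3.27) → (1.51, 0.43, -2.93) − 0.02·(-0.25, 3.14, -3.27) = (1.515, 0.3672, -2.8646)
Step 3: at (1.515, 0.3672, -2.8646), ∇F = (-0.0364, 2.8184, -3.0664) → (1.515, 0.3672, -2.8646) − 0.02·(-0.0364, 2.8184, -3.0664) = (1.515728, 0.310832, -2.803272)
Step 4: at (1.515728, 0.310832, -2.803272), ∇F = (0.145536, 2.530872, -2.88592) → (1.515728, 0.310832, -2.803272) − 0.02·(0.145536, 2.530872, -2.88592) = (1.51281728, 0.26021456, -2.7455536)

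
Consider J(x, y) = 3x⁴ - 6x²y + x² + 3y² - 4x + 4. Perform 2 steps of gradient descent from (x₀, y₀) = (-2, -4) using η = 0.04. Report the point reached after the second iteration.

(-103.9904, 7.0592)

∇J = (12x³ - 12xy + 2x - 4, -6x² + 6y)
(x₁, y₁) = (-2, -4) − 0.04·(-200, -48) = (6, -2.08)
(x₂, y₂) = (6, -2.08) − 0.04·(2749.76, -228.48) = (-103.9904, 7.0592)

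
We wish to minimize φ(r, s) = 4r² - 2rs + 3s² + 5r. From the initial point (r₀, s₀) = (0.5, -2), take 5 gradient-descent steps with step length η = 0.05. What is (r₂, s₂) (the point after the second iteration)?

∇φ = (8r - 2s + 5, -2r + 6s)
Step 1: at (0.5, -2), ∇φ = (13, -13) → (0.5, -2) − 0.05·(13, -13) = (-0.15, -1.35)
Step 2: at (-0.15, -1.35), ∇φ = (6.5, -7.8) → (-0.15, -1.35) − 0.05·(6.5, -7.8) = (-0.475, -0.96)

(-0.475, -0.96)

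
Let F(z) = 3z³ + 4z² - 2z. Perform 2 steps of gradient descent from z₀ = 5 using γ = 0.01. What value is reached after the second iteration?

F′(z) = 9z² + 8z - 2
z₁ = 5 − 0.01·263 = 2.37
z₂ = 2.37 − 0.01·67.5121 = 1.694879

1.694879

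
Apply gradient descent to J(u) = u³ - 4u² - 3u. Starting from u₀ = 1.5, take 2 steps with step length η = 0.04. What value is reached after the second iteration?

2.133732

J′(u) = 3u² - 8u - 3
u₁ = 1.5 − 0.04·(-8.25) = 1.83
u₂ = 1.83 − 0.04·(-7.5933) = 2.133732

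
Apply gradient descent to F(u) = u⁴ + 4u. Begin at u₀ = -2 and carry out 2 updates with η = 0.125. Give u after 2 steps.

F′(u) = 4u³ + 4
Step 1: F′(-2) = -28; u₁ = -2 − 0.125·(-28) = 1.5
Step 2: F′(1.5) = 17.5; u₂ = 1.5 − 0.125·17.5 = -0.6875

-0.6875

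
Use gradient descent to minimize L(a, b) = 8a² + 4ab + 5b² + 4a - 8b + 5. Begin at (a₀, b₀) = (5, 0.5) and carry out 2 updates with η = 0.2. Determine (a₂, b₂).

∇L = (16a + 4b + 4, 4a + 10b - 8)
(a₁, b₁) = (5, 0.5) − 0.2·(86, 17) = (-12.2, -2.9)
(a₂, b₂) = (-12.2, -2.9) − 0.2·(-202.8, -85.8) = (28.36, 14.26)

(28.36, 14.26)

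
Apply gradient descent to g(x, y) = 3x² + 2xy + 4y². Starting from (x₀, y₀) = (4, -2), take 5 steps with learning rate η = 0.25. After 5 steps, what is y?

-1.3125

∇g = (6x + 2y, 2x + 8y)
(x₁, y₁) = (4, -2) − 0.25·(20, -8) = (-1, 0)
(x₂, y₂) = (-1, 0) − 0.25·(-6, -2) = (0.5, 0.5)
(x₃, y₃) = (0.5, 0.5) − 0.25·(4, 5) = (-0.5, -0.75)
(x₄, y₄) = (-0.5, -0.75) − 0.25·(-4.5, -7) = (0.625, 1)
(x₅, y₅) = (0.625, 1) − 0.25·(5.75, 9.25) = (-0.8125, -1.3125)
y = -1.3125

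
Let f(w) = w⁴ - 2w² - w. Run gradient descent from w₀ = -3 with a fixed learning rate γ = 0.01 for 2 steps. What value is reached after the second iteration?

f′(w) = 4w³ - 4w - 1
w₁ = -3 − 0.01·(-97) = -2.03
w₂ = -2.03 − 0.01·(-26.341708) = -1.76658292

-1.76658292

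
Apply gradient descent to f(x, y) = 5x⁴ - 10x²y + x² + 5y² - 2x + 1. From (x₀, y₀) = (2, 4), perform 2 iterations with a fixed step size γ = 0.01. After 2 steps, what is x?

∇f = (20x³ - 20xy + 2x - 2, -10x² + 10y)
(x₁, y₁) = (2, 4) − 0.01·(2, 0) = (1.98, 4)
(x₂, y₂) = (1.98, 4) − 0.01·(-1.19216, 0.796) = (1.9919216, 3.99204)
x = 1.9919216

1.9919216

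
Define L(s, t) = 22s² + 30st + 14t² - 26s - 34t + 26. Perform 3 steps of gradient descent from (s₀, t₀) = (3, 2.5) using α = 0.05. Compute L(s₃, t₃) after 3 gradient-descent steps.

61333.2393215

∇L = (44s + 30t - 26, 30s + 28t - 34)
Step 1: at (3, 2.5), ∇L = (181, 126) → (3, 2.5) − 0.05·(181, 126) = (-6.05, -3.8)
Step 2: at (-6.05, -3.8), ∇L = (-406.2, -321.9) → (-6.05, -3.8) − 0.05·(-406.2, -321.9) = (14.26, 12.295)
Step 3: at (14.26, 12.295), ∇L = (970.29, 738.06) → (14.26, 12.295) − 0.05·(970.29, 738.06) = (-34.2545, -24.608)
L(-34.2545, -24.608) = 61333.2393215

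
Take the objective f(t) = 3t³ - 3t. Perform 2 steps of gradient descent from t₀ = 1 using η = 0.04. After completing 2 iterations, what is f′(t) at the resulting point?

1.065030180864

f′(t) = 9t² - 3
t₁ = 1 − 0.04·6 = 0.76
t₂ = 0.76 − 0.04·2.1984 = 0.672064
f′(t) at (0.672064) = 1.065030180864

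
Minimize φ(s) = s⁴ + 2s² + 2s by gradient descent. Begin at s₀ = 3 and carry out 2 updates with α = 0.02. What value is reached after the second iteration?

φ′(s) = 4s³ + 4s + 2
Step 1: φ′(3) = 122; s₁ = 3 − 0.02·122 = 0.56
Step 2: φ′(0.56) = 4.942464; s₂ = 0.56 − 0.02·4.942464 = 0.46115072

0.46115072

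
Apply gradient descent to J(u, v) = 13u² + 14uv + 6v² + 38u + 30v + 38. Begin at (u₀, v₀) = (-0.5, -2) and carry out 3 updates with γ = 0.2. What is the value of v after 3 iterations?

7.608

∇J = (26u + 14v + 38, 14u + 12v + 30)
Step 1: at (-0.5, -2), ∇J = (-3, -1) → (-0.5, -2) − 0.2·(-3, -1) = (0.1, -1.8)
Step 2: at (0.1, -1.8), ∇J = (15.4, 9.8) → (0.1, -1.8) − 0.2·(15.4, 9.8) = (-2.98, -3.76)
Step 3: at (-2.98, -3.76), ∇J = (-92.12, -56.84) → (-2.98, -3.76) − 0.2·(-92.12, -56.84) = (15.444, 7.608)
v = 7.608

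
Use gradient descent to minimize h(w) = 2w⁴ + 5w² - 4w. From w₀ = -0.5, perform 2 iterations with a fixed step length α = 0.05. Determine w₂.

0.2

h′(w) = 8w³ + 10w - 4
Step 1: h′(-0.5) = -10; w₁ = -0.5 − 0.05·(-10) = 0
Step 2: h′(0) = -4; w₂ = 0 − 0.05·(-4) = 0.2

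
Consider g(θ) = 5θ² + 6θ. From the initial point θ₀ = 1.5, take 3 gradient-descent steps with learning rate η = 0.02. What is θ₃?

g′(θ) = 10θ + 6
θ₁ = 1.5 − 0.02·21 = 1.08
θ₂ = 1.08 − 0.02·16.8 = 0.744
θ₃ = 0.744 − 0.02·13.44 = 0.4752

0.4752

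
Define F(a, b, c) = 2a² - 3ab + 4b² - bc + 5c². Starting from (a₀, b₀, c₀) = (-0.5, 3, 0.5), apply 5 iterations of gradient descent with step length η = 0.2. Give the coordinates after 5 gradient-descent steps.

(1.05296, -2.07424, 1.75376)

∇F = (4a - 3b, -3a + 8b - c, -b + 10c)
(a₁, b₁, c₁) = (-0.5, 3, 0.5) − 0.2·(-11, 25, 2) = (1.7, -2, 0.1)
(a₂, b₂, c₂) = (1.7, -2, 0.1) − 0.2·(12.8, -21.2, 3) = (-0.86, 2.24, -0.5)
(a₃, b₃, c₃) = (-0.86, 2.24, -0.5) − 0.2·(-10.16, 21, -7.24) = (1.172, -1.96, 0.948)
(a₄, b₄, c₄) = (1.172, -1.96, 0.948) − 0.2·(10.568, -20.144, 11.44) = (-0.9416, 2.0688, -1.34)
(a₅, b₅, c₅) = (-0.9416, 2.0688, -1.34) − 0.2·(-9.9728, 20.7152, -15.4688) = (1.05296, -2.07424, 1.75376)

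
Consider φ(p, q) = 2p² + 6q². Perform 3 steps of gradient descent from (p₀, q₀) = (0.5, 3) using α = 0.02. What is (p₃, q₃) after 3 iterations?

(0.389344, 1.316928)

∇φ = (4p, 12q)
Step 1: at (0.5, 3), ∇φ = (2, 36) → (0.5, 3) − 0.02·(2, 36) = (0.46, 2.28)
Step 2: at (0.46, 2.28), ∇φ = (1.84, 27.36) → (0.46, 2.28) − 0.02·(1.84, 27.36) = (0.4232, 1.7328)
Step 3: at (0.4232, 1.7328), ∇φ = (1.6928, 20.7936) → (0.4232, 1.7328) − 0.02·(1.6928, 20.7936) = (0.389344, 1.316928)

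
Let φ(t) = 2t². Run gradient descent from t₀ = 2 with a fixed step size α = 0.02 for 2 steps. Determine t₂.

φ′(t) = 4t
Step 1: φ′(2) = 8; t₁ = 2 − 0.02·8 = 1.84
Step 2: φ′(1.84) = 7.36; t₂ = 1.84 − 0.02·7.36 = 1.6928

1.6928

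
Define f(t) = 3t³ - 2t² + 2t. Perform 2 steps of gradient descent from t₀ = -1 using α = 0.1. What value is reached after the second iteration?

f′(t) = 9t² - 4t + 2
Step 1: f′(-1) = 15; t₁ = -1 − 0.1·15 = -2.5
Step 2: f′(-2.5) = 68.25; t₂ = -2.5 − 0.1·68.25 = -9.325

-9.325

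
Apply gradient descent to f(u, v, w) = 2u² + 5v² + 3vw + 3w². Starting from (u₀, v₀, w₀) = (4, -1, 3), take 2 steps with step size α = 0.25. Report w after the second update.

0.9375

∇f = (4u, 10v + 3w, 3v + 6w)
(u₁, v₁, w₁) = (4, -1, 3) − 0.25·(16, -1, 15) = (0, -0.75, -0.75)
(u₂, v₂, w₂) = (0, -0.75, -0.75) − 0.25·(0, -9.75, -6.75) = (0, 1.6875, 0.9375)
w = 0.9375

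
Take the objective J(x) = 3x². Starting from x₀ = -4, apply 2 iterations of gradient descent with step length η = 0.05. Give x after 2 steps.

-1.96

J′(x) = 6x
Step 1: J′(-4) = -24; x₁ = -4 − 0.05·(-24) = -2.8
Step 2: J′(-2.8) = -16.8; x₂ = -2.8 − 0.05·(-16.8) = -1.96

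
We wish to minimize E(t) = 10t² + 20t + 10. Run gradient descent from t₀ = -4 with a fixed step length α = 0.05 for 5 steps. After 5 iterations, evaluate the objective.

0

E′(t) = 20t + 20
Step 1: E′(-4) = -60; t₁ = -4 − 0.05·(-60) = -1
Step 2: E′(-1) = 0; t₂ = -1 − 0.05·0 = -1
Step 3: E′(-1) = 0; t₃ = -1 − 0.05·0 = -1
Step 4: E′(-1) = 0; t₄ = -1 − 0.05·0 = -1
Step 5: E′(-1) = 0; t₅ = -1 − 0.05·0 = -1
E(-1) = 0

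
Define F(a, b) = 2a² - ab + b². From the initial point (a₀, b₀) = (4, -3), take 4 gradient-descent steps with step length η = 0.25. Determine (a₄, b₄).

(-0.0625, -0.15234375)

∇F = (4a - b, -a + 2b)
(a₁, b₁) = (4, -3) − 0.25·(19, -10) = (-0.75, -0.5)
(a₂, b₂) = (-0.75, -0.5) − 0.25·(-2.5, -0.25) = (-0.125, -0.4375)
(a₃, b₃) = (-0.125, -0.4375) − 0.25·(-0.0625, -0.75) = (-0.109375, -0.25)
(a₄, b₄) = (-0.109375, -0.25) − 0.25·(-0.1875, -0.390625) = (-0.0625, -0.15234375)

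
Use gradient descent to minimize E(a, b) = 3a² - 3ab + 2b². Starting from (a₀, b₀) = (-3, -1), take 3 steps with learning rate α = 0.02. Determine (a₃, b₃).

∇E = (6a - 3b, -3a + 4b)
Step 1: at (-3, -1), ∇E = (-15, 5) → (-3, -1) − 0.02·(-15, 5) = (-2.7, -1.1)
Step 2: at (-2.7, -1.1), ∇E = (-12.9, 3.7) → (-2.7, -1.1) − 0.02·(-12.9, 3.7) = (-2.442, -1.174)
Step 3: at (-2.442, -1.174), ∇E = (-11.13, 2.63) → (-2.442, -1.174) − 0.02·(-11.13, 2.63) = (-2.2194, -1.2266)

(-2.2194, -1.2266)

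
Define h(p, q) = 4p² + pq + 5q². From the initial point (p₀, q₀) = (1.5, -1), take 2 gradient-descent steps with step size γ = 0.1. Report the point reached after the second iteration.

∇h = (8p + q, p + 10q)
(p₁, q₁) = (1.5, -1) − 0.1·(11, -8.5) = (0.4, -0.15)
(p₂, q₂) = (0.4, -0.15) − 0.1·(3.05, -1.1) = (0.095, -0.04)

(0.095, -0.04)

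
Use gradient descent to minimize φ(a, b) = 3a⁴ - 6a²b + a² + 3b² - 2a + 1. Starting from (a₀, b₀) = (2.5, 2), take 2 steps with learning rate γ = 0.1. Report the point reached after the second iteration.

∇φ = (12a³ - 12ab + 2a - 2, -6a² + 6b)
Step 1: at (2.5, 2), ∇φ = (130.5, -25.5) → (2.5, 2) − 0.1·(130.5, -25.5) = (-10.55, 4.55)
Step 2: at (-10.55, 4.55), ∇φ = (-13537.9665, -640.515) → (-10.55, 4.55) − 0.1·(-13537.9665, -640.515) = (1343.24665, 68.6015)

(1343.24665, 68.6015)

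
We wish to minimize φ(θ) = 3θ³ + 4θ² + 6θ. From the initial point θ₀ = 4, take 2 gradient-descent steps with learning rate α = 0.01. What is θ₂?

1.517884

φ′(θ) = 9θ² + 8θ + 6
Step 1: φ′(4) = 182; θ₁ = 4 − 0.01·182 = 2.18
Step 2: φ′(2.18) = 66.2116; θ₂ = 2.18 − 0.01·66.2116 = 1.517884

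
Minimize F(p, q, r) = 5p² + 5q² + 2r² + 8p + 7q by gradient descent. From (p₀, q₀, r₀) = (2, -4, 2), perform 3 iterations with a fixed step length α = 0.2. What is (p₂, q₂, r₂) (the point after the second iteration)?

∇F = (10p + 8, 10q + 7, 4r)
(p₁, q₁, r₁) = (2, -4, 2) − 0.2·(28, -33, 8) = (-3.6, 2.6, 0.4)
(p₂, q₂, r₂) = (-3.6, 2.6, 0.4) − 0.2·(-28, 33, 1.6) = (2, -4, 0.08)

(2, -4, 0.08)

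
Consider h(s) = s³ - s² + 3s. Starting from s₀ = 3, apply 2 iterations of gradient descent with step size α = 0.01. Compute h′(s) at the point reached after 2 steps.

17.496371146752

h′(s) = 3s² - 2s + 3
s₁ = 3 − 0.01·24 = 2.76
s₂ = 2.76 − 0.01·20.3328 = 2.556672
h′(s) at (2.556672) = 17.496371146752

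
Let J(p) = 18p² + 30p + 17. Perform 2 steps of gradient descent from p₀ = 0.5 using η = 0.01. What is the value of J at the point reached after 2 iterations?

9.86870912

J′(p) = 36p + 30
Step 1: J′(0.5) = 48; p₁ = 0.5 − 0.01·48 = 0.02
Step 2: J′(0.02) = 30.72; p₂ = 0.02 − 0.01·30.72 = -0.2872
J(-0.2872) = 9.86870912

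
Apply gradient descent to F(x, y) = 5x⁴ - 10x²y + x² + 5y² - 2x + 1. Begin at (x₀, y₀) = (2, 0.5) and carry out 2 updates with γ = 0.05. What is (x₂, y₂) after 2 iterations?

∇F = (20x³ - 20xy + 2x - 2, -10x² + 10y)
(x₁, y₁) = (2, 0.5) − 0.05·(142, -35) = (-5.1, 2.25)
(x₂, y₂) = (-5.1, 2.25) − 0.05·(-2435.72, -237.6) = (116.686, 14.13)

(116.686, 14.13)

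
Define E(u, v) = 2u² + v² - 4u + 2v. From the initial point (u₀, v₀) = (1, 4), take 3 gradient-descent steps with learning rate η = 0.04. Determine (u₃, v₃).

∇E = (4u - 4, 2v + 2)
Step 1: at (1, 4), ∇E = (0, 10) → (1, 4) − 0.04·(0, 10) = (1, 3.6)
Step 2: at (1, 3.6), ∇E = (0, 9.2) → (1, 3.6) − 0.04·(0, 9.2) = (1, 3.232)
Step 3: at (1, 3.232), ∇E = (0, 8.464) → (1, 3.232) − 0.04·(0, 8.464) = (1, 2.89344)

(1, 2.89344)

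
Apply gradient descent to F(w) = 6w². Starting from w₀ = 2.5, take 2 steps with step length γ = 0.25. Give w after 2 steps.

10

F′(w) = 12w
Step 1: F′(2.5) = 30; w₁ = 2.5 − 0.25·30 = -5
Step 2: F′(-5) = -60; w₂ = -5 − 0.25·(-60) = 10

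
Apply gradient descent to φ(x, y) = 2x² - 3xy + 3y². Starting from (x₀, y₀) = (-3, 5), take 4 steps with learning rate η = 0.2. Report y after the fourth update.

0.8

∇φ = (4x - 3y, -3x + 6y)
(x₁, y₁) = (-3, 5) − 0.2·(-27, 39) = (2.4, -2.8)
(x₂, y₂) = (2.4, -2.8) − 0.2·(18, -24) = (-1.2, 2)
(x₃, y₃) = (-1.2, 2) − 0.2·(-10.8, 15.6) = (0.96, -1.12)
(x₄, y₄) = (0.96, -1.12) − 0.2·(7.2, -9.6) = (-0.48, 0.8)
y = 0.8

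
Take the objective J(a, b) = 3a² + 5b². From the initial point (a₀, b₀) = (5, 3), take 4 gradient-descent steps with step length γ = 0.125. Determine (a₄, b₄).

(0.01953125, 0.01171875)

∇J = (6a, 10b)
(a₁, b₁) = (5, 3) − 0.125·(30, 30) = (1.25, -0.75)
(a₂, b₂) = (1.25, -0.75) − 0.125·(7.5, -7.5) = (0.3125, 0.1875)
(a₃, b₃) = (0.3125, 0.1875) − 0.125·(1.875, 1.875) = (0.078125, -0.046875)
(a₄, b₄) = (0.078125, -0.046875) − 0.125·(0.46875, -0.46875) = (0.01953125, 0.01171875)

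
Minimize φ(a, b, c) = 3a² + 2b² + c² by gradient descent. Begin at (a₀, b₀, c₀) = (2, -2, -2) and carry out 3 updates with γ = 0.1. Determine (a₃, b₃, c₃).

(0.128, -0.432, -1.024)

∇φ = (6a, 4b, 2c)
Step 1: at (2, -2, -2), ∇φ = (12, -8, -4) → (2, -2, -2) − 0.1·(12, -8, -4) = (0.8, -1.2, -1.6)
Step 2: at (0.8, -1.2, -1.6), ∇φ = (4.8, -4.8, -3.2) → (0.8, -1.2, -1.6) − 0.1·(4.8, -4.8, -3.2) = (0.32, -0.72, -1.28)
Step 3: at (0.32, -0.72, -1.28), ∇φ = (1.92, -2.88, -2.56) → (0.32, -0.72, -1.28) − 0.1·(1.92, -2.88, -2.56) = (0.128, -0.432, -1.024)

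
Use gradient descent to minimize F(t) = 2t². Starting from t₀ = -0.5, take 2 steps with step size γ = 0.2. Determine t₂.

F′(t) = 4t
t₁ = -0.5 − 0.2·(-2) = -0.1
t₂ = -0.1 − 0.2·(-0.4) = -0.02

-0.02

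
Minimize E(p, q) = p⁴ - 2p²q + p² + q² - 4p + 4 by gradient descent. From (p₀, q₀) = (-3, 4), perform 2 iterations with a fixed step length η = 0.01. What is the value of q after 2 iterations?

∇E = (4p³ - 4pq + 2p - 4, -2p² + 2q)
(p₁, q₁) = (-3, 4) − 0.01·(-70, -10) = (-2.3, 4.1)
(p₂, q₂) = (-2.3, 4.1) − 0.01·(-19.548, -2.38) = (-2.10452, 4.1238)
q = 4.1238

4.1238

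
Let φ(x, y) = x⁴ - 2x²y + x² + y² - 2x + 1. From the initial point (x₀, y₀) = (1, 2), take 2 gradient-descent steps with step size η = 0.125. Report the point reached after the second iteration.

∇φ = (4x³ - 4xy + 2x - 2, -2x² + 2y)
(x₁, y₁) = (1, 2) − 0.125·(-4, 2) = (1.5, 1.75)
(x₂, y₂) = (1.5, 1.75) − 0.125·(4, -1) = (1, 1.875)

(1, 1.875)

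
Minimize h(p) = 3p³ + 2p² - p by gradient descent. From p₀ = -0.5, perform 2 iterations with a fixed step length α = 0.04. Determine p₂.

-0.434324

h′(p) = 9p² + 4p - 1
Step 1: h′(-0.5) = -0.75; p₁ = -0.5 − 0.04·(-0.75) = -0.47
Step 2: h′(-0.47) = -0.8919; p₂ = -0.47 − 0.04·(-0.8919) = -0.434324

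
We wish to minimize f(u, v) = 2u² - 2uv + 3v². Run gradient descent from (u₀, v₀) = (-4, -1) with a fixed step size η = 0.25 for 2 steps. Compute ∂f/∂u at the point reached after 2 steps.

∇f = (4u - 2v, -2u + 6v)
Step 1: at (-4, -1), ∇f = (-14, 2) → (-4, -1) − 0.25·(-14, 2) = (-0.5, -1.5)
Step 2: at (-0.5, -1.5), ∇f = (1, -8) → (-0.5, -1.5) − 0.25·(1, -8) = (-0.75, 0.5)
∂f/∂u at (-0.75, 0.5) = -4

-4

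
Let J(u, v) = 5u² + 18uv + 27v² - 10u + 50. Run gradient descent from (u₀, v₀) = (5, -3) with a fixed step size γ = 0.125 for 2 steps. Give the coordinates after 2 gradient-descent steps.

(-13.9375, -49.6875)

∇J = (10u + 18v - 10, 18u + 54v)
(u₁, v₁) = (5, -3) − 0.125·(-14, -72) = (6.75, 6)
(u₂, v₂) = (6.75, 6) − 0.125·(165.5, 445.5) = (-13.9375, -49.6875)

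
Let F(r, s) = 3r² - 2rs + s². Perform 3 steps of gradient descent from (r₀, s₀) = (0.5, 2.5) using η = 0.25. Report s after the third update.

0.75

∇F = (6r - 2s, -2r + 2s)
Step 1: at (0.5, 2.5), ∇F = (-2, 4) → (0.5, 2.5) − 0.25·(-2, 4) = (1, 1.5)
Step 2: at (1, 1.5), ∇F = (3, 1) → (1, 1.5) − 0.25·(3, 1) = (0.25, 1.25)
Step 3: at (0.25, 1.25), ∇F = (-1, 2) → (0.25, 1.25) − 0.25·(-1, 2) = (0.5, 0.75)
s = 0.75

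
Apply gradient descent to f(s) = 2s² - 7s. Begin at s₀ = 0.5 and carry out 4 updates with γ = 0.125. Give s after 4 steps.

f′(s) = 4s - 7
s₁ = 0.5 − 0.125·(-5) = 1.125
s₂ = 1.125 − 0.125·(-2.5) = 1.4375
s₃ = 1.4375 − 0.125·(-1.25) = 1.59375
s₄ = 1.59375 − 0.125·(-0.625) = 1.671875

1.671875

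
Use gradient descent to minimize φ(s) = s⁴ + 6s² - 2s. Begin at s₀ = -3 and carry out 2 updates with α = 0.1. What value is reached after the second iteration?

-626.4784

φ′(s) = 4s³ + 12s - 2
s₁ = -3 − 0.1·(-146) = 11.6
s₂ = 11.6 − 0.1·6380.784 = -626.4784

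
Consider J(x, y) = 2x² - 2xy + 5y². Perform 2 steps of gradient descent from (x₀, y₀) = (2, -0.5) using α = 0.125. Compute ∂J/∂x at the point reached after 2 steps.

∇J = (4x - 2y, -2x + 10y)
Step 1: at (2, -0.5), ∇J = (9, -9) → (2, -0.5) − 0.125·(9, -9) = (0.875, 0.625)
Step 2: at (0.875, 0.625), ∇J = (2.25, 4.5) → (0.875, 0.625) − 0.125·(2.25, 4.5) = (0.59375, 0.0625)
∂J/∂x at (0.59375, 0.0625) = 2.25

2.25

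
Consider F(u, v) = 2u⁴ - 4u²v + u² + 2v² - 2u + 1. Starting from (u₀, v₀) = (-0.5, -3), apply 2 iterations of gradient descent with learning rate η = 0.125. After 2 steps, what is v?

0.4375

∇F = (8u³ - 8uv + 2u - 2, -4u² + 4v)
Step 1: at (-0.5, -3), ∇F = (-16, -13) → (-0.5, -3) − 0.125·(-16, -13) = (1.5, -1.375)
Step 2: at (1.5, -1.375), ∇F = (44.5, -14.5) → (1.5, -1.375) − 0.125·(44.5, -14.5) = (-4.0625, 0.4375)
v = 0.4375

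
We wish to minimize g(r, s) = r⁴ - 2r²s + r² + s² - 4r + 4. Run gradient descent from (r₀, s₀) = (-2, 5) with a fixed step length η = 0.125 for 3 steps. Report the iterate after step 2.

(-1.75, 4.5625)

∇g = (4r³ - 4rs + 2r - 4, -2r² + 2s)
Step 1: at (-2, 5), ∇g = (0, 2) → (-2, 5) − 0.125·(0, 2) = (-2, 4.75)
Step 2: at (-2, 4.75), ∇g = (-2, 1.5) → (-2, 4.75) − 0.125·(-2, 1.5) = (-1.75, 4.5625)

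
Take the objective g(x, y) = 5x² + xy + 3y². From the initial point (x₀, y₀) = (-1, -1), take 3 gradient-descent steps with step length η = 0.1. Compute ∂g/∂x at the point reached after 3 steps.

∇g = (10x + y, x + 6y)
(x₁, y₁) = (-1, -1) − 0.1·(-11, -7) = (0.1, -0.3)
(x₂, y₂) = (0.1, -0.3) − 0.1·(0.7, -1.7) = (0.03, -0.13)
(x₃, y₃) = (0.03, -0.13) − 0.1·(0.17, -0.75) = (0.013, -0.055)
∂g/∂x at (0.013, -0.055) = 0.075

0.075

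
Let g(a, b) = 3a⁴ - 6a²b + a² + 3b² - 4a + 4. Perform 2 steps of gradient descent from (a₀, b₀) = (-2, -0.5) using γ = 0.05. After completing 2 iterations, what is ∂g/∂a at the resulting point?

-244351.320251325696

∇g = (12a³ - 12ab + 2a - 4, -6a² + 6b)
(a₁, b₁) = (-2, -0.5) − 0.05·(-116, -27) = (3.8, 0.85)
(a₂, b₂) = (3.8, 0.85) − 0.05·(623.304, -81.54) = (-27.3652, 4.927)
∂g/∂a at (-27.3652, 4.927) = -244351.320251325696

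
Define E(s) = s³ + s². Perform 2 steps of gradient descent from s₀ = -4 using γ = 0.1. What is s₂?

E′(s) = 3s² + 2s
s₁ = -4 − 0.1·40 = -8
s₂ = -8 − 0.1·176 = -25.6

-25.6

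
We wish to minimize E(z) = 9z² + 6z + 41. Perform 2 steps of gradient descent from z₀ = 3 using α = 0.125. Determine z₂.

4.875

E′(z) = 18z + 6
z₁ = 3 − 0.125·60 = -4.5
z₂ = -4.5 − 0.125·(-75) = 4.875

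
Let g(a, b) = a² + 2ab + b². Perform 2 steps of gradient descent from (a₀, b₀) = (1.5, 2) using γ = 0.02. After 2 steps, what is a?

1.2312

∇g = (2a + 2b, 2a + 2b)
Step 1: at (1.5, 2), ∇g = (7, 7) → (1.5, 2) − 0.02·(7, 7) = (1.36, 1.86)
Step 2: at (1.36, 1.86), ∇g = (6.44, 6.44) → (1.36, 1.86) − 0.02·(6.44, 6.44) = (1.2312, 1.7312)
a = 1.2312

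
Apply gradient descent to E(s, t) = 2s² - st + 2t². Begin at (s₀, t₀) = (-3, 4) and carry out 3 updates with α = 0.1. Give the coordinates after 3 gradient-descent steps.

(-0.266, 0.609)

∇E = (4s - t, -s + 4t)
Step 1: at (-3, 4), ∇E = (-16, 19) → (-3, 4) − 0.1·(-16, 19) = (-1.4, 2.1)
Step 2: at (-1.4, 2.1), ∇E = (-7.7, 9.8) → (-1.4, 2.1) − 0.1·(-7.7, 9.8) = (-0.63, 1.12)
Step 3: at (-0.63, 1.12), ∇E = (-3.64, 5.11) → (-0.63, 1.12) − 0.1·(-3.64, 5.11) = (-0.266, 0.609)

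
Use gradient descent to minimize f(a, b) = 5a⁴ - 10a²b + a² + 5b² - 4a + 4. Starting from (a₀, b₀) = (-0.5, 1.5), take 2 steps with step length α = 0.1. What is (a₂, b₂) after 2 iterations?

∇f = (20a³ - 20ab + 2a - 4, -10a² + 10b)
Step 1: at (-0.5, 1.5), ∇f = (7.5, 12.5) → (-0.5, 1.5) − 0.1·(7.5, 12.5) = (-1.25, 0.25)
Step 2: at (-1.25, 0.25), ∇f = (-39.3125, -13.125) → (-1.25, 0.25) − 0.1·(-39.3125, -13.125) = (2.68125, 1.5625)

(2.68125, 1.5625)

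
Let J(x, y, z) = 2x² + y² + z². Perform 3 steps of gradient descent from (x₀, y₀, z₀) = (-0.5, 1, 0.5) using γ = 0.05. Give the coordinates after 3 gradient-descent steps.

(-0.256, 0.729, 0.3645)

∇J = (4x, 2y, 2z)
Step 1: at (-0.5, 1, 0.5), ∇J = (-2, 2, 1) → (-0.5, 1, 0.5) − 0.05·(-2, 2, 1) = (-0.4, 0.9, 0.45)
Step 2: at (-0.4, 0.9, 0.45), ∇J = (-1.6, 1.8, 0.9) → (-0.4, 0.9, 0.45) − 0.05·(-1.6, 1.8, 0.9) = (-0.32, 0.81, 0.405)
Step 3: at (-0.32, 0.81, 0.405), ∇J = (-1.28, 1.62, 0.81) → (-0.32, 0.81, 0.405) − 0.05·(-1.28, 1.62, 0.81) = (-0.256, 0.729, 0.3645)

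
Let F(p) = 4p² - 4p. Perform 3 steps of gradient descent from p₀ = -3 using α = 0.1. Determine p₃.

F′(p) = 8p - 4
Step 1: F′(-3) = -28; p₁ = -3 − 0.1·(-28) = -0.2
Step 2: F′(-0.2) = -5.6; p₂ = -0.2 − 0.1·(-5.6) = 0.36
Step 3: F′(0.36) = -1.12; p₃ = 0.36 − 0.1·(-1.12) = 0.472

0.472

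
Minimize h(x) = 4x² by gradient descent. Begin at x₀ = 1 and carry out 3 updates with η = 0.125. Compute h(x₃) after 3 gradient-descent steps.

0

h′(x) = 8x
x₁ = 1 − 0.125·8 = 0
x₂ = 0 − 0.125·0 = 0
x₃ = 0 − 0.125·0 = 0
h(0) = 0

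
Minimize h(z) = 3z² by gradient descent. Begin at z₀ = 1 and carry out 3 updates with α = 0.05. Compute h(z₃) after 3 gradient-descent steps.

0.352947

h′(z) = 6z
z₁ = 1 − 0.05·6 = 0.7
z₂ = 0.7 − 0.05·4.2 = 0.49
z₃ = 0.49 − 0.05·2.94 = 0.343
h(0.343) = 0.352947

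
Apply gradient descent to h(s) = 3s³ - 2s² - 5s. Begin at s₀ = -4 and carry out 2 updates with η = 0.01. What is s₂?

h′(s) = 9s² - 4s - 5
Step 1: h′(-4) = 155; s₁ = -4 − 0.01·155 = -5.55
Step 2: h′(-5.55) = 294.4225; s₂ = -5.55 − 0.01·294.4225 = -8.494225

-8.494225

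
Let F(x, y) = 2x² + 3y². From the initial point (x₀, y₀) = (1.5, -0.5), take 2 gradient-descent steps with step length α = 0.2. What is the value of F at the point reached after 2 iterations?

0.0084

∇F = (4x, 6y)
(x₁, y₁) = (1.5, -0.5) − 0.2·(6, -3) = (0.3, 0.1)
(x₂, y₂) = (0.3, 0.1) − 0.2·(1.2, 0.6) = (0.06, -0.02)
F(0.06, -0.02) = 0.0084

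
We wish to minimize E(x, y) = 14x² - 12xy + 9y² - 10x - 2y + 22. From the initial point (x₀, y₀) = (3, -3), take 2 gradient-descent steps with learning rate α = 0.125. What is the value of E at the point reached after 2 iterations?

∇E = (28x - 12y - 10, -12x + 18y - 2)
Step 1: at (3, -3), ∇E = (110, -92) → (3, -3) − 0.125·(110, -92) = (-10.75, 8.5)
Step 2: at (-10.75, 8.5), ∇E = (-413, 280) → (-10.75, 8.5) − 0.125·(-413, 280) = (40.875, -26.5)
E(40.875, -26.5) = 42375.46875

42375.46875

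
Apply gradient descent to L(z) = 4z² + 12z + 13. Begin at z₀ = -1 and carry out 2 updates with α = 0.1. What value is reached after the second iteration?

-1.48

L′(z) = 8z + 12
Step 1: L′(-1) = 4; z₁ = -1 − 0.1·4 = -1.4
Step 2: L′(-1.4) = 0.8; z₂ = -1.4 − 0.1·0.8 = -1.48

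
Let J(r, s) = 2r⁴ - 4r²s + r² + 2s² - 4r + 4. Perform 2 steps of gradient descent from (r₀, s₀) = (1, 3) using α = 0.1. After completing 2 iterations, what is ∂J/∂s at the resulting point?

-381.66416384

∇J = (8r³ - 8rs + 2r - 4, -4r² + 4s)
(r₁, s₁) = (1, 3) − 0.1·(-18, 8) = (2.8, 2.2)
(r₂, s₂) = (2.8, 2.2) − 0.1·(127.936, -22.56) = (-9.9936, 4.456)
∂J/∂s at (-9.9936, 4.456) = -381.66416384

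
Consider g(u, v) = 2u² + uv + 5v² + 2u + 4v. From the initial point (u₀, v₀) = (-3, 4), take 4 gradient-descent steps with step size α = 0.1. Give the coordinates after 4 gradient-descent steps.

∇g = (4u + v + 2, u + 10v + 4)
Step 1: at (-3, 4), ∇g = (-6, 41) → (-3, 4) − 0.1·(-6, 41) = (-2.4, -0.1)
Step 2: at (-2.4, -0.1), ∇g = (-7.7, 0.6) → (-2.4, -0.1) − 0.1·(-7.7, 0.6) = (-1.63, -0.16)
Step 3: at (-1.63, -0.16), ∇g = (-4.68, 0.77) → (-1.63, -0.16) − 0.1·(-4.68, 0.77) = (-1.162, -0.237)
Step 4: at (-1.162, -0.237), ∇g = (-2.885, 0.468) → (-1.162, -0.237) − 0.1·(-2.885, 0.468) = (-0.8735, -0.2838)

(-0.8735, -0.2838)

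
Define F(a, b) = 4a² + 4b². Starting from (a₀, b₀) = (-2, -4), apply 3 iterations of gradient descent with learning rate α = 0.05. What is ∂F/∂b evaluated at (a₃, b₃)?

-6.912

∇F = (8a, 8b)
Step 1: at (-2, -4), ∇F = (-16, -32) → (-2, -4) − 0.05·(-16, -32) = (-1.2, -2.4)
Step 2: at (-1.2, -2.4), ∇F = (-9.6, -19.2) → (-1.2, -2.4) − 0.05·(-9.6, -19.2) = (-0.72, -1.44)
Step 3: at (-0.72, -1.44), ∇F = (-5.76, -11.52) → (-0.72, -1.44) − 0.05·(-5.76, -11.52) = (-0.432, -0.864)
∂F/∂b at (-0.432, -0.864) = -6.912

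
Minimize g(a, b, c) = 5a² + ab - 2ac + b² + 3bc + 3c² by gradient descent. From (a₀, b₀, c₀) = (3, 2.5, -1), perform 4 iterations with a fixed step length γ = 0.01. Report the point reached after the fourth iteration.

∇g = (10a + b - 2c, a + 2b + 3c, -2a + 3b + 6c)
Step 1: at (3, 2.5, -1), ∇g = (34.5, 5, -4.5) → (3, 2.5, -1) − 0.01·(34.5, 5, -4.5) = (2.655, 2.45, -0.955)
Step 2: at (2.655, 2.45, -0.955), ∇g = (30.91, 4.69, -3.69) → (2.655, 2.45, -0.955) − 0.01·(30.91, 4.69, -3.69) = (2.3459, 2.4031, -0.9181)
Step 3: at (2.3459, 2.4031, -0.9181), ∇g = (27.6983, 4.3978, -2.9911) → (2.3459, 2.4031, -0.9181) − 0.01·(27.6983, 4.3978, -2.9911) = (2.068917, 2.359122, -0.888189)
Step 4: at (2.068917, 2.359122, -0.888189), ∇g = (24.82467, 4.122594, -2.389602) → (2.068917, 2.359122, -0.888189) − 0.01·(24.82467, 4.122594, -2.389602) = (1.8206703, 2.31789606, -0.86429298)

(1.8206703, 2.31789606, -0.86429298)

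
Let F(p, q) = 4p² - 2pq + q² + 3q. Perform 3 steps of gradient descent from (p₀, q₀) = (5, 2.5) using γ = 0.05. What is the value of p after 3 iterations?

1.5775

∇F = (8p - 2q, -2p + 2q + 3)
Step 1: at (5, 2.5), ∇F = (35, -2) → (5, 2.5) − 0.05·(35, -2) = (3.25, 2.6)
Step 2: at (3.25, 2.6), ∇F = (20.8, 1.7) → (3.25, 2.6) − 0.05·(20.8, 1.7) = (2.21, 2.515)
Step 3: at (2.21, 2.515), ∇F = (12.65, 3.61) → (2.21, 2.515) − 0.05·(12.65, 3.61) = (1.5775, 2.3345)
p = 1.5775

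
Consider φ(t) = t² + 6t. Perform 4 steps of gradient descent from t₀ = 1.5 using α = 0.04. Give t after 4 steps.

φ′(t) = 2t + 6
Step 1: φ′(1.5) = 9; t₁ = 1.5 − 0.04·9 = 1.14
Step 2: φ′(1.14) = 8.28; t₂ = 1.14 − 0.04·8.28 = 0.8088
Step 3: φ′(0.8088) = 7.6176; t₃ = 0.8088 − 0.04·7.6176 = 0.504096
Step 4: φ′(0.504096) = 7.008192; t₄ = 0.504096 − 0.04·7.008192 = 0.22376832

0.22376832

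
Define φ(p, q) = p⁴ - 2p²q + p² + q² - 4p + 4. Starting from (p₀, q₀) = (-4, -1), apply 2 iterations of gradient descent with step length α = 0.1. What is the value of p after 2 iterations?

∇φ = (4p³ - 4pq + 2p - 4, -2p² + 2q)
(p₁, q₁) = (-4, -1) − 0.1·(-284, -34) = (24.4, 2.4)
(p₂, q₂) = (24.4, 2.4) − 0.1·(57917.696, -1185.92) = (-5767.3696, 120.992)
p = -5767.3696

-5767.3696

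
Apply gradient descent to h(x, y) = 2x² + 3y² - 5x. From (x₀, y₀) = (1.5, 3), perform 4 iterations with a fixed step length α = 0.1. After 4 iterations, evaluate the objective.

-3.10520576

∇h = (4x - 5, 6y)
(x₁, y₁) = (1.5, 3) − 0.1·(1, 18) = (1.4, 1.2)
(x₂, y₂) = (1.4, 1.2) − 0.1·(0.6, 7.2) = (1.34, 0.48)
(x₃, y₃) = (1.34, 0.48) − 0.1·(0.36, 2.88) = (1.304, 0.192)
(x₄, y₄) = (1.304, 0.192) − 0.1·(0.216, 1.152) = (1.2824, 0.0768)
h(1.2824, 0.0768) = -3.10520576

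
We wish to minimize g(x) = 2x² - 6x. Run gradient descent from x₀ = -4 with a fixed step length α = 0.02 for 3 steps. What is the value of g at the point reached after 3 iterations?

32.184477581312

g′(x) = 4x - 6
x₁ = -4 − 0.02·(-22) = -3.56
x₂ = -3.56 − 0.02·(-20.24) = -3.1552
x₃ = -3.1552 − 0.02·(-18.6208) = -2.782784
g(-2.782784) = 32.184477581312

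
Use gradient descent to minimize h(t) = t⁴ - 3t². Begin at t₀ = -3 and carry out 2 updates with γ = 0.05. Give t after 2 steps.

h′(t) = 4t³ - 6t
Step 1: h′(-3) = -90; t₁ = -3 − 0.05·(-90) = 1.5
Step 2: h′(1.5) = 4.5; t₂ = 1.5 − 0.05·4.5 = 1.275

1.275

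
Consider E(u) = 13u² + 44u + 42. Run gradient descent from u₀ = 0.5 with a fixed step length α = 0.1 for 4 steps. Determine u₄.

12.6752

E′(u) = 26u + 44
Step 1: E′(0.5) = 57; u₁ = 0.5 − 0.1·57 = -5.2
Step 2: E′(-5.2) = -91.2; u₂ = -5.2 − 0.1·(-91.2) = 3.92
Step 3: E′(3.92) = 145.92; u₃ = 3.92 − 0.1·145.92 = -10.672
Step 4: E′(-10.672) = -233.472; u₄ = -10.672 − 0.1·(-233.472) = 12.6752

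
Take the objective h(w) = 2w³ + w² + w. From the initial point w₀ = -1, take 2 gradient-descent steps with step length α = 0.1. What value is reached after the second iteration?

h′(w) = 6w² + 2w + 1
w₁ = -1 − 0.1·5 = -1.5
w₂ = -1.5 − 0.1·11.5 = -2.65

-2.65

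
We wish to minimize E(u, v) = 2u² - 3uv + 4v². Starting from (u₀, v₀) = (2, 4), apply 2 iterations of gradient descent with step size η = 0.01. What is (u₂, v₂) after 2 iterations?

∇E = (4u - 3v, -3u + 8v)
Step 1: at (2, 4), ∇E = (-4, 26) → (2, 4) − 0.01·(-4, 26) = (2.04, 3.74)
Step 2: at (2.04, 3.74), ∇E = (-3.06, 23.8) → (2.04, 3.74) − 0.01·(-3.06, 23.8) = (2.0706, 3.502)

(2.0706, 3.502)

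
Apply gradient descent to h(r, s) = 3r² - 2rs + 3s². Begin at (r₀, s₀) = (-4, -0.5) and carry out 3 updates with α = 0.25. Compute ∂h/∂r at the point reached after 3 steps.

∇h = (6r - 2s, -2r + 6s)
Step 1: at (-4, -0.5), ∇h = (-23, 5) → (-4, -0.5) − 0.25·(-23, 5) = (1.75, -1.75)
Step 2: at (1.75, -1.75), ∇h = (14, -14) → (1.75, -1.75) − 0.25·(14, -14) = (-1.75, 1.75)
Step 3: at (-1.75, 1.75), ∇h = (-14, 14) → (-1.75, 1.75) − 0.25·(-14, 14) = (1.75, -1.75)
∂h/∂r at (1.75, -1.75) = 14

14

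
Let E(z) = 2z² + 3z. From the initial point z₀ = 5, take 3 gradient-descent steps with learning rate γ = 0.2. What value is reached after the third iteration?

E′(z) = 4z + 3
z₁ = 5 − 0.2·23 = 0.4
z₂ = 0.4 − 0.2·4.6 = -0.52
z₃ = -0.52 − 0.2·0.92 = -0.704

-0.704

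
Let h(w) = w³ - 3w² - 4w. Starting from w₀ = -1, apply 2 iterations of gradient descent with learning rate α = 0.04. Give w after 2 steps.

h′(w) = 3w² - 6w - 4
w₁ = -1 − 0.04·5 = -1.2
w₂ = -1.2 − 0.04·7.52 = -1.5008

-1.5008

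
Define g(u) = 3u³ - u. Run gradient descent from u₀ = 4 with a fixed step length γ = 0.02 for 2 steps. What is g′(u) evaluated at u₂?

6.718484142656

g′(u) = 9u² - 1
u₁ = 4 − 0.02·143 = 1.14
u₂ = 1.14 − 0.02·10.6964 = 0.926072
g′(u) at (0.926072) = 6.718484142656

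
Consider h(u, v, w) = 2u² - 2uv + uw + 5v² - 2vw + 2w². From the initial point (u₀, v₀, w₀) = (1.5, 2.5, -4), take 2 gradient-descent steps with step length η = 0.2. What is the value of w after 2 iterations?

∇h = (4u - 2v + w, -2u + 10v - 2w, u - 2v + 4w)
Step 1: at (1.5, 2.5, -4), ∇h = (-3, 30, -19.5) → (1.5, 2.5, -4) − 0.2·(-3, 30, -19.5) = (2.1, -3.5, -0.1)
Step 2: at (2.1, -3.5, -0.1), ∇h = (15.3, -39, 8.7) → (2.1, -3.5, -0.1) − 0.2·(15.3, -39, 8.7) = (-0.96, 4.3, -1.84)
w = -1.84

-1.84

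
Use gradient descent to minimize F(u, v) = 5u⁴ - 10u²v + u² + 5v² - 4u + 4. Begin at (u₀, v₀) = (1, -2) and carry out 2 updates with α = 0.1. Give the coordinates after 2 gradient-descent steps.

∇F = (20u³ - 20uv + 2u - 4, -10u² + 10v)
(u₁, v₁) = (1, -2) − 0.1·(58, -30) = (-4.8, 1)
(u₂, v₂) = (-4.8, 1) − 0.1·(-2129.44, -220.4) = (208.144, 23.04)

(208.144, 23.04)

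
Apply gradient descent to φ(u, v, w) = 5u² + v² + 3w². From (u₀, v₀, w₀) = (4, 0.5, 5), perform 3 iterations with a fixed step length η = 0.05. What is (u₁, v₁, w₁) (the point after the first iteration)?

∇φ = (10u, 2v, 6w)
Step 1: at (4, 0.5, 5), ∇φ = (40, 1, 30) → (4, 0.5, 5) − 0.05·(40, 1, 30) = (2, 0.45, 3.5)

(2, 0.45, 3.5)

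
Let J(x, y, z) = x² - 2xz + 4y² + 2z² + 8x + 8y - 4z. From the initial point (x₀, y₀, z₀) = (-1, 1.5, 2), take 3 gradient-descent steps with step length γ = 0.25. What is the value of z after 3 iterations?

∇J = (2x - 2z + 8, 8y + 8, -2x + 4z - 4)
Step 1: at (-1, 1.5, 2), ∇J = (2, 20, 6) → (-1, 1.5, 2) − 0.25·(2, 20, 6) = (-1.5, -3.5, 0.5)
Step 2: at (-1.5, -3.5, 0.5), ∇J = (4, -20, 1) → (-1.5, -3.5, 0.5) − 0.25·(4, -20, 1) = (-2.5, 1.5, 0.25)
Step 3: at (-2.5, 1.5, 0.25), ∇J = (2.5, 20, 2) → (-2.5, 1.5, 0.25) − 0.25·(2.5, 20, 2) = (-3.125, -3.5, -0.25)
z = -0.25

-0.25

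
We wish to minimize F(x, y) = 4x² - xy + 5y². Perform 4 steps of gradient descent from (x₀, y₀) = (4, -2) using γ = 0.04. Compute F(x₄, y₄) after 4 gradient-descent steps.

∇F = (8x - y, -x + 10y)
(x₁, y₁) = (4, -2) − 0.04·(34, -24) = (2.64, -1.04)
(x₂, y₂) = (2.64, -1.04) − 0.04·(22.16, -13.04) = (1.7536, -0.5184)
(x₃, y₃) = (1.7536, -0.5184) − 0.04·(14.5472, -6.9376) = (1.171712, -0.240896)
(x₄, y₄) = (1.171712, -0.240896) − 0.04·(9.614592, -3.580672) = (0.78712832, -0.09766912)
F(0.78712832, -0.09766912) = 2.60285838393344

2.60285838393344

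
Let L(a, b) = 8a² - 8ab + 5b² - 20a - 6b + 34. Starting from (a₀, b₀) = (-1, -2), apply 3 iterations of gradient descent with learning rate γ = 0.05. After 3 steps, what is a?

1.012

∇L = (16a - 8b - 20, -8a + 10b - 6)
(a₁, b₁) = (-1, -2) − 0.05·(-20, -18) = (0, -1.1)
(a₂, b₂) = (0, -1.1) − 0.05·(-11.2, -17) = (0.56, -0.25)
(a₃, b₃) = (0.56, -0.25) − 0.05·(-9.04, -12.98) = (1.012, 0.399)
a = 1.012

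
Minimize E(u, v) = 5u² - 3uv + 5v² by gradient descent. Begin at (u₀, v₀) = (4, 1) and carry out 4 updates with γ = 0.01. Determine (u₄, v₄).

∇E = (10u - 3v, -3u + 10v)
Step 1: at (4, 1), ∇E = (37, -2) → (4, 1) − 0.01·(37, -2) = (3.63, 1.02)
Step 2: at (3.63, 1.02), ∇E = (33.24, -0.69) → (3.63, 1.02) − 0.01·(33.24, -0.69) = (3.2976, 1.0269)
Step 3: at (3.2976, 1.0269), ∇E = (29.8953, 0.3762) → (3.2976, 1.0269) − 0.01·(29.8953, 0.3762) = (2.998647, 1.023138)
Step 4: at (2.998647, 1.023138), ∇E = (26.917056, 1.235439) → (2.998647, 1.023138) − 0.01·(26.917056, 1.235439) = (2.72947644, 1.01078361)

(2.72947644, 1.01078361)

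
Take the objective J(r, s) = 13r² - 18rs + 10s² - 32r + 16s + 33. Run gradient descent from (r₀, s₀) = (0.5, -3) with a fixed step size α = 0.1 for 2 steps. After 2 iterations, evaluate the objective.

4308.7908

∇J = (26r - 18s - 32, -18r + 20s + 16)
(r₁, s₁) = (0.5, -3) − 0.1·(35, -53) = (-3, 2.3)
(r₂, s₂) = (-3, 2.3) − 0.1·(-151.4, 116) = (12.14, -9.3)
J(12.14, -9.3) = 4308.7908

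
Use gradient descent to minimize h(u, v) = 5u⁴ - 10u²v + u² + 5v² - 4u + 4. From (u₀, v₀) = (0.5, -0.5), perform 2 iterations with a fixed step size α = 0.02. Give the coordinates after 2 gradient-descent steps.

∇h = (20u³ - 20uv + 2u - 4, -10u² + 10v)
(u₁, v₁) = (0.5, -0.5) − 0.02·(4.5, -7.5) = (0.41, -0.35)
(u₂, v₂) = (0.41, -0.35) − 0.02·(1.06842, -5.181) = (0.3886316, -0.24638)

(0.3886316, -0.24638)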